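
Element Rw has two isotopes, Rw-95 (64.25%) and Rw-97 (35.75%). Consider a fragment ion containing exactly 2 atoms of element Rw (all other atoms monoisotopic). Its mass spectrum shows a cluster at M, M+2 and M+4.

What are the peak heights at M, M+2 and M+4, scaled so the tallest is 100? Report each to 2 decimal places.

Expanding (0.6425 + 0.3575)^2:
P(M) = 0.6425^2 = 0.412806
P(M+2) = 2 × 0.6425^1 × 0.3575^1 = 0.459388
P(M+4) = 0.3575^2 = 0.127806
The M+2 peak is largest (0.459388); scaling to 100 gives 89.86 : 100.00 : 27.82.

89.86 : 100.00 : 27.82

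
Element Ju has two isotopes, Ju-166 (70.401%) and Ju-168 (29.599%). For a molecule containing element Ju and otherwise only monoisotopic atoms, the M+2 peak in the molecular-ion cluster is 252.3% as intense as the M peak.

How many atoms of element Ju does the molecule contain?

With n Ju atoms, P(M+2)/P(M) = C(n,1)·p^(n−1)q / p^n = n·q/p = n · 0.29599/0.70401.
n = 2.523 × 0.70401/0.29599 = 6.00 ≈ 6

6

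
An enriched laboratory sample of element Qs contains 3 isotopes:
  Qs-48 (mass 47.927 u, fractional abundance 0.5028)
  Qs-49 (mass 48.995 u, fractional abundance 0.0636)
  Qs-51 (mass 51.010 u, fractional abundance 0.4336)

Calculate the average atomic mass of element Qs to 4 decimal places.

Weight each isotope mass by its fractional abundance: 0.5028 × 47.927 + 0.0636 × 48.995 + 0.4336 × 51.010
= 24.09770 + 3.11608 + 22.11794 = 49.33172 u

49.3317 u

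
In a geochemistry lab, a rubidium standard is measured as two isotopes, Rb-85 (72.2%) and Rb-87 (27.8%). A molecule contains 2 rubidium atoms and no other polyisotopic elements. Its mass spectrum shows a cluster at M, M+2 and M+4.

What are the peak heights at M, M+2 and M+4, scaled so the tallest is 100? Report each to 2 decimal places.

The 2 Rb atoms are independent, so intensities follow the terms of (0.722 + 0.278)^2.
P(M) = 0.722^2 = 0.521284
P(M+2) = 2 × 0.722^1 × 0.278^1 = 0.401432
P(M+4) = 0.278^2 = 0.077284
The M peak is largest (0.521284); scaling to 100 gives 100.00 : 77.01 : 14.83.

100.00 : 77.01 : 14.83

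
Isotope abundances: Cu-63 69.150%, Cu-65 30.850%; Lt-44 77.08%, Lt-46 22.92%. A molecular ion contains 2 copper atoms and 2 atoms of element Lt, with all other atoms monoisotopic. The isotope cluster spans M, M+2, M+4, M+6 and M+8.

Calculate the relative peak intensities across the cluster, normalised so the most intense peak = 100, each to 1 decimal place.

67.3 : 100.0 : 55.0 : 13.3 : 1.2

Copper pattern (n=2): 0.47817225 : 0.4266555 : 0.09517225
Element Lt pattern (n=2): 0.59413264 : 0.35333472 : 0.05253264
Convolve the two distributions (both contribute in 2-u steps):
  M: 0.47817225×0.59413264 = 0.284098
  M+2: 0.47817225×0.35333472 + 0.4266555×0.59413264 = 0.422445
  M+4: 0.47817225×0.05253264 + 0.4266555×0.35333472 + 0.09517225×0.59413264 = 0.232417
  M+6: 0.4266555×0.05253264 + 0.09517225×0.35333472 = 0.056041
  M+8: 0.09517225×0.05253264 = 0.005000
Scale to base peak (0.422445) = 100: 67.3 : 100.0 : 55.0 : 13.3 : 1.2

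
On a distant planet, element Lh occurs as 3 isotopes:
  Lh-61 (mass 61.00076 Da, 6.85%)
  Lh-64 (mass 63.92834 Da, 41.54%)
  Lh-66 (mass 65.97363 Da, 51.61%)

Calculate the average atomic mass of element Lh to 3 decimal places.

Weight each isotope mass by its fractional abundance: 0.0685 × 61.00076 + 0.4154 × 63.92834 + 0.5161 × 65.97363
= 4.178552 + 26.555832 + 34.048990 = 64.783374 Da

64.783 Da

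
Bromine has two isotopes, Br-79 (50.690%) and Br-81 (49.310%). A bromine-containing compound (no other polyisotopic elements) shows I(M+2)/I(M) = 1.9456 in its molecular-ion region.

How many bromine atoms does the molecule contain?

For n independent Br atoms, I(M+2)/I(M) = n · (abundance Br-81) / (abundance Br-79) = n · 0.49310/0.50690.
n = 1.9456 × 0.50690/0.49310 = 2.00 ≈ 2

2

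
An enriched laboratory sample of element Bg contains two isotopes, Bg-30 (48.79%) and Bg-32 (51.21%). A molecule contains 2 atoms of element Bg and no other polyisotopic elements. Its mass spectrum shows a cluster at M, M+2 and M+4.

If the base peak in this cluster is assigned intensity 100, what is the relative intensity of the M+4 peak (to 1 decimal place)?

Binomial terms of (0.4879 + 0.5121)^2: M 0.2380, M+2 0.4997, M+4 0.2622 → M+2 is the base peak.
P(M+2) = C(2,1) × 0.4879^1 × 0.5121^1 = 2 × 0.4879 × 0.5121 = 0.499707 (base)
P(M+4) = C(2,2) × 0.4879^0 × 0.5121^2 = 1 × 1.0000 × 0.26224641 = 0.262246
Relative intensity = 0.262246 / 0.499707 × 100 = 52.5

52.5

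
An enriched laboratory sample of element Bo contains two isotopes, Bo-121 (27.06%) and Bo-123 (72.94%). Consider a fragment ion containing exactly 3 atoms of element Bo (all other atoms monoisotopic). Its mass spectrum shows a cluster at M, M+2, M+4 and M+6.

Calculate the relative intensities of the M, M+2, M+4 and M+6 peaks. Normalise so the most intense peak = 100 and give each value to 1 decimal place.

4.6 : 37.1 : 100.0 : 89.8

The 3 Bo atoms are independent, so intensities follow the terms of (0.2706 + 0.7294)^3.
P(M) = 0.2706^3 = 0.019815
P(M+2) = 3 × 0.2706^2 × 0.7294^1 = 0.160230
P(M+4) = 3 × 0.2706^1 × 0.7294^2 = 0.431897
P(M+6) = 0.7294^3 = 0.388059
The M+4 peak is largest (0.431897); scaling to 100 gives 4.6 : 37.1 : 100.0 : 89.8.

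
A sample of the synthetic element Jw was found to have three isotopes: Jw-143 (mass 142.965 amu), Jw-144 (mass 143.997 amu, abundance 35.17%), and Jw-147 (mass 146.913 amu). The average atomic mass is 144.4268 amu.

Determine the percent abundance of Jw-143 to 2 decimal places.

Let x and y be the fractions of Jw-143 and Jw-147. Then x + y = 1 − 0.3517 = 0.6483 and 142.965x + 146.913y = 144.4268 − 0.3517×143.997 = 93.7830551.
Substituting: 142.965x + 146.913(0.6483 − x) = 93.7830551
(142.965 − 146.913)x = -1.4606428  ⇒  x = 0.36997, y = 0.27833
Jw-143: 37.00%, Jw-147: 27.83%.

37.00%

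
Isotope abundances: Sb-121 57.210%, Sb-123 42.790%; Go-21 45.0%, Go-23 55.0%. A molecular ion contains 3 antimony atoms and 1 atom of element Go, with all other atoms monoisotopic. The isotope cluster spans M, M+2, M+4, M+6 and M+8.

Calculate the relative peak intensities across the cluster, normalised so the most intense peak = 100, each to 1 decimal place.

22.6 : 78.4 : 100.0 : 55.9 : 11.6

Antimony pattern (n=3): 0.18724742 : 0.42015297 : 0.3142518 : 0.07834781
Element Go pattern (n=1): 0.4500 : 0.5500
Convolve the two distributions (both contribute in 2-u steps):
  M: 0.18724742×0.4500 = 0.084261
  M+2: 0.18724742×0.5500 + 0.42015297×0.4500 = 0.292055
  M+4: 0.42015297×0.5500 + 0.3142518×0.4500 = 0.372497
  M+6: 0.3142518×0.5500 + 0.07834781×0.4500 = 0.208095
  M+8: 0.07834781×0.5500 = 0.043091
Scale to base peak (0.372497) = 100: 22.6 : 78.4 : 100.0 : 55.9 : 11.6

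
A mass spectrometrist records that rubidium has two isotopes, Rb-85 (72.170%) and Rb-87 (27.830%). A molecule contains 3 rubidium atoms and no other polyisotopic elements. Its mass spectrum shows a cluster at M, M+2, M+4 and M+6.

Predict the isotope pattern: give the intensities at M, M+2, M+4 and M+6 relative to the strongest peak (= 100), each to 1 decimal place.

Each Rb atom is independently Rb-85 (p = 0.72170) or Rb-87 (q = 0.27830); the cluster is the binomial expansion (p + q)^3.
P(M) = 0.72170^3 = 0.375898
P(M+2) = 3 × 0.72170^2 × 0.27830^1 = 0.434858
P(M+4) = 3 × 0.72170^1 × 0.27830^2 = 0.167689
P(M+6) = 0.27830^3 = 0.021555
The M+2 peak is largest (0.434858); scaling to 100 gives 86.4 : 100.0 : 38.6 : 5.0.

86.4 : 100.0 : 38.6 : 5.0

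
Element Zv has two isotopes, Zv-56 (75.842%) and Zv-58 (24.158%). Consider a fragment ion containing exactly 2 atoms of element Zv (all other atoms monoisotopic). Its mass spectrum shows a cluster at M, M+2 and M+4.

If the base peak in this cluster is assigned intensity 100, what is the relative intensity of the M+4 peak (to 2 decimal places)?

Binomial terms of (0.75842 + 0.24158)^2: M 0.5752, M+2 0.3664, M+4 0.0584 → M is the base peak.
P(M) = C(2,0) × 0.75842^2 × 0.24158^0 = 1 × 0.5752009 × 1.0000 = 0.575201 (base)
P(M+4) = C(2,2) × 0.75842^0 × 0.24158^2 = 1 × 1.0000 × 0.0583609 = 0.058361
Relative intensity = 0.058361 / 0.575201 × 100 = 10.15

10.15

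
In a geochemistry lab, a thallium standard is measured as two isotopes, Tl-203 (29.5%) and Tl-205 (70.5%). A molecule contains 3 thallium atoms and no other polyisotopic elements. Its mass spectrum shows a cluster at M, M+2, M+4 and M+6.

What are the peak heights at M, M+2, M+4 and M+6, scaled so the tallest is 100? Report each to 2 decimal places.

Each Tl atom is independently Tl-203 (p = 0.295) or Tl-205 (q = 0.705); the cluster is the binomial expansion (p + q)^3.
P(M) = 0.295^3 = 0.025672
P(M+2) = 3 × 0.295^2 × 0.705^1 = 0.184058
P(M+4) = 3 × 0.295^1 × 0.705^2 = 0.439867
P(M+6) = 0.705^3 = 0.350403
The M+4 peak is largest (0.439867); scaling to 100 gives 5.84 : 41.84 : 100.00 : 79.66.

5.84 : 41.84 : 100.00 : 79.66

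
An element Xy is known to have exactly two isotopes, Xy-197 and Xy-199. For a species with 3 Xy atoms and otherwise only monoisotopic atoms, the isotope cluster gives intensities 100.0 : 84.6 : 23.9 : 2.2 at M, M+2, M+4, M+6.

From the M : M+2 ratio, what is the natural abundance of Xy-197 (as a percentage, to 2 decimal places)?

Write p for the Xy-197 fraction. I(M+2)/I(M) = [C(3,1)·p^2·(1−p)] / p^3 = 3·(1−p)/p = 84.6/100.0 = 0.8460
(1−p)/p = 0.8460/3 = 0.2820  ⇒  p = 1/(1 + 0.2820) = 0.7800
Xy-197: 78.00%, Xy-199: 22.00%.

78.00%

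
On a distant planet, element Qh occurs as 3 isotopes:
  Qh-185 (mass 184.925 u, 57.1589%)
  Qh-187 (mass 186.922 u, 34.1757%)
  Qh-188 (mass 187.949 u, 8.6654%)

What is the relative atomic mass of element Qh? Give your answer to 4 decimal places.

Weight each isotope mass by its fractional abundance: 0.571589 × 184.925 + 0.341757 × 186.922 + 0.086654 × 187.949
= 105.70110 + 63.88190 + 16.28653 = 185.86953 u

185.8695 u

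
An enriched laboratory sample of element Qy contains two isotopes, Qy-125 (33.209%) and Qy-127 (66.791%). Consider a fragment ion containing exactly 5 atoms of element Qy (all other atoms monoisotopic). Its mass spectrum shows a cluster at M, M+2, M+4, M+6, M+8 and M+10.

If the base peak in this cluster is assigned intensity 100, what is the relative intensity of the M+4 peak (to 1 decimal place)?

Binomial terms of (0.33209 + 0.66791)^5: M 0.0040, M+2 0.0406, M+4 0.1634, M+6 0.3286, M+8 0.3304, M+10 0.1329 → M+8 is the base peak.
P(M+8) = C(5,4) × 0.33209^1 × 0.66791^4 = 5 × 0.33209 × 0.19900857 = 0.330444 (base)
P(M+4) = C(5,2) × 0.33209^3 × 0.66791^2 = 10 × 0.03662414 × 0.44610377 = 0.163382
Relative intensity = 0.163382 / 0.330444 × 100 = 49.4

49.4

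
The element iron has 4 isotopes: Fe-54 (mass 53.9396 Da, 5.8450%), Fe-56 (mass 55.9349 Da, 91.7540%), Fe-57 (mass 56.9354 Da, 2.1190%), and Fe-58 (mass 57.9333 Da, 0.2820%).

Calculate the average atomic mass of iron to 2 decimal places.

Ar = Σ fᵢ·mᵢ = 0.058450 × 53.9396 + 0.917540 × 55.9349 + 0.021190 × 56.9354 + 0.002820 × 57.9333
= 3.15277 + 51.32251 + 1.20646 + 0.16337 = 55.84511 Da

55.85 Da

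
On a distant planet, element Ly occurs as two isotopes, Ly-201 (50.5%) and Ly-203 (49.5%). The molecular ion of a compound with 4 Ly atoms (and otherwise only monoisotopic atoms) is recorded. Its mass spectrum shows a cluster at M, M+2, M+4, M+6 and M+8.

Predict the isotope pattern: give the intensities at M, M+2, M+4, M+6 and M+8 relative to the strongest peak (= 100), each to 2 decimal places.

17.35 : 68.01 : 100.00 : 65.35 : 16.01

Each Ly atom is independently Ly-201 (p = 0.505) or Ly-203 (q = 0.495); the cluster is the binomial expansion (p + q)^4.
P(M) = 0.505^4 = 0.065038
P(M+2) = 4 × 0.505^3 × 0.495^1 = 0.254999
P(M+4) = 6 × 0.505^2 × 0.495^2 = 0.374925
P(M+6) = 4 × 0.505^1 × 0.495^3 = 0.245000
P(M+8) = 0.495^4 = 0.060037
The M+4 peak is largest (0.374925); scaling to 100 gives 17.35 : 68.01 : 100.00 : 65.35 : 16.01.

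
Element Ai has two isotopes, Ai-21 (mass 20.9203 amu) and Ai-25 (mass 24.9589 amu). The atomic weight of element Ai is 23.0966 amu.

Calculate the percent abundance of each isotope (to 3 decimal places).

Writing the weighted mean with unknown fraction x of Ai-21:
20.9203·x + 24.9589·(1 − x) = 23.0966
(20.9203 − 24.9589)·x = 23.0966 − 24.9589
x = -1.8623 / -4.0386 = 0.46113 → 46.113% Ai-21, 53.887% Ai-25.

Ai-21: 46.113%, Ai-25: 53.887%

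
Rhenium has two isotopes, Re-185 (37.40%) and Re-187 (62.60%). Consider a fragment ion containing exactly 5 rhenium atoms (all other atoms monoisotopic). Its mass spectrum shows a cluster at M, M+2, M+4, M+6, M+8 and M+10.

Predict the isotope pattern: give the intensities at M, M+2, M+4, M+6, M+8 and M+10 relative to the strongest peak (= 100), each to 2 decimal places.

2.13 : 17.85 : 59.74 : 100.00 : 83.69 : 28.02

Expanding (0.3740 + 0.6260)^5:
P(M) = 0.3740^5 = 0.007317
P(M+2) = 5 × 0.3740^4 × 0.6260^1 = 0.061239
P(M+4) = 10 × 0.3740^3 × 0.6260^2 = 0.205005
P(M+6) = 10 × 0.3740^2 × 0.6260^3 = 0.343136
P(M+8) = 5 × 0.3740^1 × 0.6260^4 = 0.287170
P(M+10) = 0.6260^5 = 0.096133
The M+6 peak is largest (0.343136); scaling to 100 gives 2.13 : 17.85 : 59.74 : 100.00 : 83.69 : 28.02.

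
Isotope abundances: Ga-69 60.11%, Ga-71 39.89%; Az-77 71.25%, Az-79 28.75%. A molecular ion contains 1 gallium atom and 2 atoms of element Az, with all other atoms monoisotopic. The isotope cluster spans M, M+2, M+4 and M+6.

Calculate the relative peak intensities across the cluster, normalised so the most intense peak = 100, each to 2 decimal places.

68.00 : 100.00 : 47.49 : 7.35

Gallium pattern (n=1): 0.6011 : 0.3989
Element Az pattern (n=2): 0.50765625 : 0.4096875 : 0.08265625
Convolve the two distributions (both contribute in 2-u steps):
  M: 0.6011×0.50765625 = 0.305152
  M+2: 0.6011×0.4096875 + 0.3989×0.50765625 = 0.448767
  M+4: 0.6011×0.08265625 + 0.3989×0.4096875 = 0.213109
  M+6: 0.3989×0.08265625 = 0.032972
Scale to base peak (0.448767) = 100: 68.00 : 100.00 : 47.49 : 7.35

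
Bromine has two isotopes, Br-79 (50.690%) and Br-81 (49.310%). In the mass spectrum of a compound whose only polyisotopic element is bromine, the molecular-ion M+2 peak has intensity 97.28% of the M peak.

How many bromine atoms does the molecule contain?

1

For n independent Br atoms, I(M+2)/I(M) = n · (abundance Br-81) / (abundance Br-79) = n · 0.49310/0.50690.
n = 0.9728 × 0.50690/0.49310 = 1.00 ≈ 1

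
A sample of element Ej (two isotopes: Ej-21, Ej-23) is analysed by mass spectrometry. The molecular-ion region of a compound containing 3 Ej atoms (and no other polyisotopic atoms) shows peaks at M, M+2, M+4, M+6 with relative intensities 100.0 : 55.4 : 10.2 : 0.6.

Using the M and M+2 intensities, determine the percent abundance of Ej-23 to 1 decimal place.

Let p = fractional abundance of Ej-21. I(M+2)/I(M) = [C(3,1)·p^2·(1−p)] / p^3 = 3·(1−p)/p = 55.4/100.0 = 0.5540
(1−p)/p = 0.5540/3 = 0.1847  ⇒  p = 1/(1 + 0.1847) = 0.8441
Ej-21: 84.4%, Ej-23: 15.6%.

15.6%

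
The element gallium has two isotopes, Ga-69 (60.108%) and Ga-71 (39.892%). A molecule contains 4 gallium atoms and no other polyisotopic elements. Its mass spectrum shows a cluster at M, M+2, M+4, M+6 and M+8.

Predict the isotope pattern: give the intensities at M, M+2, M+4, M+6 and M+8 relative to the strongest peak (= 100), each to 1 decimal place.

Each Ga atom is independently Ga-69 (p = 0.60108) or Ga-71 (q = 0.39892); the cluster is the binomial expansion (p + q)^4.
P(M) = 0.60108^4 = 0.130536
P(M+2) = 4 × 0.60108^3 × 0.39892^1 = 0.346531
P(M+4) = 6 × 0.60108^2 × 0.39892^2 = 0.344975
P(M+6) = 4 × 0.60108^1 × 0.39892^3 = 0.152633
P(M+8) = 0.39892^4 = 0.025325
The M+2 peak is largest (0.346531); scaling to 100 gives 37.7 : 100.0 : 99.6 : 44.0 : 7.3.

37.7 : 100.0 : 99.6 : 44.0 : 7.3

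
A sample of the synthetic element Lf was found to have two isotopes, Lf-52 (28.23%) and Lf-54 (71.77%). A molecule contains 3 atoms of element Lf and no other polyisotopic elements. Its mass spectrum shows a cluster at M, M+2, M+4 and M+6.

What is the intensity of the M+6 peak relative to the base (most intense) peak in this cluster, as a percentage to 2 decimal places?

84.74%

(0.2823 + 0.7177)^3 gives M 0.0225, M+2 0.1716, M+4 0.4362, M+6 0.3697; the largest is M+4.
P(M+4) = C(3,2) × 0.2823^1 × 0.7177^2 = 3 × 0.2823 × 0.51509329 = 0.436233 (base)
P(M+6) = C(3,3) × 0.2823^0 × 0.7177^3 = 1 × 1.0000 × 0.36968245 = 0.369682
Relative intensity = 0.369682 / 0.436233 × 100 = 84.74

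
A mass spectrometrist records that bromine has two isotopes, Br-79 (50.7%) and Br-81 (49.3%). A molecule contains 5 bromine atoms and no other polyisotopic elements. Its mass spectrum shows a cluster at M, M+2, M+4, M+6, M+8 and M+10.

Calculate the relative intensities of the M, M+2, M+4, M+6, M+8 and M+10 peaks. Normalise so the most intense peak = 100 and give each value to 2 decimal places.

Expanding (0.507 + 0.493)^5:
P(M) = 0.507^5 = 0.033500
P(M+2) = 5 × 0.507^4 × 0.493^1 = 0.162873
P(M+4) = 10 × 0.507^3 × 0.493^2 = 0.316751
P(M+6) = 10 × 0.507^2 × 0.493^3 = 0.308004
P(M+8) = 5 × 0.507^1 × 0.493^4 = 0.149750
P(M+10) = 0.493^5 = 0.029123
The M+4 peak is largest (0.316751); scaling to 100 gives 10.58 : 51.42 : 100.00 : 97.24 : 47.28 : 9.19.

10.58 : 51.42 : 100.00 : 97.24 : 47.28 : 9.19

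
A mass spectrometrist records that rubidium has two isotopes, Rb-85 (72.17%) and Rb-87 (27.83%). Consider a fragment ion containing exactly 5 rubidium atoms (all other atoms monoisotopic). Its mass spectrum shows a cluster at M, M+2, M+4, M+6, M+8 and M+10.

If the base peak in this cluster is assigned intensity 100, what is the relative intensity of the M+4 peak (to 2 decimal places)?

Term probabilities: M 0.1958, M+2 0.3775, M+4 0.2911, M+6 0.1123, M+8 0.0216, M+10 0.0017. Base peak = M+2.
P(M+2) = C(5,1) × 0.7217^4 × 0.2783^1 = 5 × 0.27128565 × 0.2783 = 0.377494 (base)
P(M+4) = C(5,2) × 0.7217^3 × 0.2783^2 = 10 × 0.37589809 × 0.07745089 = 0.291136
Relative intensity = 0.291136 / 0.377494 × 100 = 77.12

77.12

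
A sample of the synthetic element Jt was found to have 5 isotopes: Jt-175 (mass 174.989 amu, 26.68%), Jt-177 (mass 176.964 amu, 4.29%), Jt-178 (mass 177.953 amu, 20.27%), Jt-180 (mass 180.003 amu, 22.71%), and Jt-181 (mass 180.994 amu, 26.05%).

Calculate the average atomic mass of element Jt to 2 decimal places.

178.38 amu

The abundance-weighted mean is 0.2668 × 174.989 + 0.0429 × 176.964 + 0.2027 × 177.953 + 0.2271 × 180.003 + 0.2605 × 180.994
= 46.6871 + 7.5918 + 36.0711 + 40.8787 + 47.1489 = 178.3776 amu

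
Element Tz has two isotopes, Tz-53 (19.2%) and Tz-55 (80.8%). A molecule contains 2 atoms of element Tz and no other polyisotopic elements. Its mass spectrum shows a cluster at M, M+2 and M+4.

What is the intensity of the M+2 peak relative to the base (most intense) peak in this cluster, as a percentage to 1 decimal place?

47.5%

Term probabilities: M 0.0369, M+2 0.3103, M+4 0.6529. Base peak = M+4.
P(M+4) = C(2,2) × 0.192^0 × 0.808^2 = 1 × 1.0000 × 0.652864 = 0.652864 (base)
P(M+2) = C(2,1) × 0.192^1 × 0.808^1 = 2 × 0.1920 × 0.8080 = 0.310272
Relative intensity = 0.310272 / 0.652864 × 100 = 47.5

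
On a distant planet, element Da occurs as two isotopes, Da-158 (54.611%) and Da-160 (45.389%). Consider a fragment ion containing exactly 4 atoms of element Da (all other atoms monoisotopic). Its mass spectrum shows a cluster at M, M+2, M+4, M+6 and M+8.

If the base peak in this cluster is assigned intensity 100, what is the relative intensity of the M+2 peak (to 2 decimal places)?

80.21

(0.54611 + 0.45389)^4 gives M 0.0889, M+2 0.2957, M+4 0.3686, M+6 0.2043, M+8 0.0424; the largest is M+4.
P(M+4) = C(4,2) × 0.54611^2 × 0.45389^2 = 6 × 0.29823613 × 0.20601613 = 0.368649 (base)
P(M+2) = C(4,1) × 0.54611^3 × 0.45389^1 = 4 × 0.16286973 × 0.45389 = 0.295700
Relative intensity = 0.295700 / 0.368649 × 100 = 80.21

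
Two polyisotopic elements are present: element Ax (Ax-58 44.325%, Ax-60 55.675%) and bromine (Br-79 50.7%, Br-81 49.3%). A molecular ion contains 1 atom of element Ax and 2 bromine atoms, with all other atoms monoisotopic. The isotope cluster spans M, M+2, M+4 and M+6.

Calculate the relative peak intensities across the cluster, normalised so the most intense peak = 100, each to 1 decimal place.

Element Ax pattern (n=1): 0.44325 : 0.55675
Bromine pattern (n=2): 0.257049 : 0.499902 : 0.243049
Convolve the two distributions (both contribute in 2-u steps):
  M: 0.44325×0.257049 = 0.113937
  M+2: 0.44325×0.499902 + 0.55675×0.257049 = 0.364694
  M+4: 0.44325×0.243049 + 0.55675×0.499902 = 0.386052
  M+6: 0.55675×0.243049 = 0.135318
Scale to base peak (0.386052) = 100: 29.5 : 94.5 : 100.0 : 35.1

29.5 : 94.5 : 100.0 : 35.1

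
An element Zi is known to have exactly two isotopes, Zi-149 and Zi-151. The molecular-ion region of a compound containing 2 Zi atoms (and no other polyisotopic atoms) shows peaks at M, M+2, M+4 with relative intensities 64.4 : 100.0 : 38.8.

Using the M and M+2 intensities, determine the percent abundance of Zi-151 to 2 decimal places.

Let p = fractional abundance of Zi-149. I(M+2)/I(M) = [C(2,1)·p^1·(1−p)] / p^2 = 2·(1−p)/p = 100.0/64.4 = 1.5528
(1−p)/p = 1.5528/2 = 0.7764  ⇒  p = 1/(1 + 0.7764) = 0.5629
Zi-149: 56.29%, Zi-151: 43.71%.

43.71%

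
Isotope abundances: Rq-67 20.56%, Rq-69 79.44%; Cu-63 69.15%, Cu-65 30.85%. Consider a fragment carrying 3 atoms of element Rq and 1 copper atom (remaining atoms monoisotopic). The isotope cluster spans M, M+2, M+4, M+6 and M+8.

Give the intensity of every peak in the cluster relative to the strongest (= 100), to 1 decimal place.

1.3 : 15.5 : 64.3 : 100.0 : 33.1

Element Rq pattern (n=3): 0.00869099 : 0.10074111 : 0.38924481 : 0.50132309
Copper pattern (n=1): 0.6915 : 0.3085
Convolve the two distributions (both contribute in 2-u steps):
  M: 0.00869099×0.6915 = 0.006010
  M+2: 0.00869099×0.3085 + 0.10074111×0.6915 = 0.072344
  M+4: 0.10074111×0.3085 + 0.38924481×0.6915 = 0.300241
  M+6: 0.38924481×0.3085 + 0.50132309×0.6915 = 0.466747
  M+8: 0.50132309×0.3085 = 0.154658
Scale to base peak (0.466747) = 100: 1.3 : 15.5 : 64.3 : 100.0 : 33.1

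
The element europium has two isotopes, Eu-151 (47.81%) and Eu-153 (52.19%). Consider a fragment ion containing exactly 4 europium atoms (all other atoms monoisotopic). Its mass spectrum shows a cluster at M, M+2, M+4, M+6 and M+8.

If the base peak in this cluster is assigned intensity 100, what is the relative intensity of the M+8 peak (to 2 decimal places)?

(0.4781 + 0.5219)^4 gives M 0.0522, M+2 0.2281, M+4 0.3736, M+6 0.2719, M+8 0.0742; the largest is M+4.
P(M+4) = C(4,2) × 0.4781^2 × 0.5219^2 = 6 × 0.22857961 × 0.27237961 = 0.373563 (base)
P(M+8) = C(4,4) × 0.4781^0 × 0.5219^4 = 1 × 1.0000 × 0.07419065 = 0.074191
Relative intensity = 0.074191 / 0.373563 × 100 = 19.86

19.86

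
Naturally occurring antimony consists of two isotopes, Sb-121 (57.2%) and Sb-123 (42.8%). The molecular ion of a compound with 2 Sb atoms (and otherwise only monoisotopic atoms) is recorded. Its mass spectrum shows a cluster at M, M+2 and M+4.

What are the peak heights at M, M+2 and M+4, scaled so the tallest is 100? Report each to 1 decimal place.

66.8 : 100.0 : 37.4

Each Sb atom is independently Sb-121 (p = 0.572) or Sb-123 (q = 0.428); the cluster is the binomial expansion (p + q)^2.
P(M) = 0.572^2 = 0.327184
P(M+2) = 2 × 0.572^1 × 0.428^1 = 0.489632
P(M+4) = 0.428^2 = 0.183184
The M+2 peak is largest (0.489632); scaling to 100 gives 66.8 : 100.0 : 37.4.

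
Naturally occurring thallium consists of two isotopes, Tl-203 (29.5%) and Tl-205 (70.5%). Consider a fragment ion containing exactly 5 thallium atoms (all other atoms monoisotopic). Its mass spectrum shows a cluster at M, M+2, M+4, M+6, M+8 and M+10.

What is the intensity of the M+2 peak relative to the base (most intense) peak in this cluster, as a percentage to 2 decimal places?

Binomial terms of (0.295 + 0.705)^5: M 0.0022, M+2 0.0267, M+4 0.1276, M+6 0.3049, M+8 0.3644, M+10 0.1742 → M+8 is the base peak.
P(M+8) = C(5,4) × 0.295^1 × 0.705^4 = 5 × 0.2950 × 0.24703385 = 0.364375 (base)
P(M+2) = C(5,1) × 0.295^4 × 0.705^1 = 5 × 0.00757335 × 0.7050 = 0.026696
Relative intensity = 0.026696 / 0.364375 × 100 = 7.33

7.33%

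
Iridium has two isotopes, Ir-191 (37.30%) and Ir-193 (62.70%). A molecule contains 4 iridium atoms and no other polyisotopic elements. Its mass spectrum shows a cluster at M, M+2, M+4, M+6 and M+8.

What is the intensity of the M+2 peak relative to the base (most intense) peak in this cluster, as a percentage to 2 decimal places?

35.39%

(0.3730 + 0.6270)^4 gives M 0.0194, M+2 0.1302, M+4 0.3282, M+6 0.3678, M+8 0.1546; the largest is M+6.
P(M+6) = C(4,3) × 0.3730^1 × 0.6270^3 = 4 × 0.3730 × 0.24649188 = 0.367766 (base)
P(M+2) = C(4,1) × 0.3730^3 × 0.6270^1 = 4 × 0.05189512 × 0.6270 = 0.130153
Relative intensity = 0.130153 / 0.367766 × 100 = 35.39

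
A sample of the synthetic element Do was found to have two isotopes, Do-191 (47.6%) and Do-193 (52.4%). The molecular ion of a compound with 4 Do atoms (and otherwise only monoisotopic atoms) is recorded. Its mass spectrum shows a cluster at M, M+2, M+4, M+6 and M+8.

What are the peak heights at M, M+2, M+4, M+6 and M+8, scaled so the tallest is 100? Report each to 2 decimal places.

13.75 : 60.56 : 100.00 : 73.39 : 20.20

The 4 Do atoms are independent, so intensities follow the terms of (0.476 + 0.524)^4.
P(M) = 0.476^4 = 0.051337
P(M+2) = 4 × 0.476^3 × 0.524^1 = 0.226054
P(M+4) = 6 × 0.476^2 × 0.524^2 = 0.373274
P(M+6) = 4 × 0.476^1 × 0.524^3 = 0.273943
P(M+8) = 0.524^4 = 0.075392
The M+4 peak is largest (0.373274); scaling to 100 gives 13.75 : 60.56 : 100.00 : 73.39 : 20.20.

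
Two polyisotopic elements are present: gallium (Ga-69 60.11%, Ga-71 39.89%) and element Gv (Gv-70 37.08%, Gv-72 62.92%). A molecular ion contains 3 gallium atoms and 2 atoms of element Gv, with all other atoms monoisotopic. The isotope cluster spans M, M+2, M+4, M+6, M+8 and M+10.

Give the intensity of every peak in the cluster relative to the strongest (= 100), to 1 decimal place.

9.1 : 49.1 : 100.0 : 95.9 : 43.8 : 7.7

Gallium pattern (n=3): 0.21719018 : 0.43239309 : 0.28694328 : 0.06347345
Element Gv pattern (n=2): 0.13749264 : 0.46661472 : 0.39589264
Convolve the two distributions (both contribute in 2-u steps):
  M: 0.21719018×0.13749264 = 0.029862
  M+2: 0.21719018×0.46661472 + 0.43239309×0.13749264 = 0.160795
  M+4: 0.21719018×0.39589264 + 0.43239309×0.46661472 + 0.28694328×0.13749264 = 0.327198
  M+6: 0.43239309×0.39589264 + 0.28694328×0.46661472 + 0.06347345×0.13749264 = 0.313800
  M+8: 0.28694328×0.39589264 + 0.06347345×0.46661472 = 0.143216
  M+10: 0.06347345×0.39589264 = 0.025129
Scale to base peak (0.327198) = 100: 9.1 : 49.1 : 100.0 : 95.9 : 43.8 : 7.7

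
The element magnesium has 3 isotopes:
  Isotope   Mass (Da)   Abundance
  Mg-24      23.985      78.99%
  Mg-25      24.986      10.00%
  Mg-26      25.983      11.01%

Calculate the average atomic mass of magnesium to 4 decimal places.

Weight each isotope mass by its fractional abundance: 0.7899 × 23.985 + 0.1000 × 24.986 + 0.1101 × 25.983
= 18.94575 + 2.49860 + 2.86073 = 24.30508 Da

24.3051 Da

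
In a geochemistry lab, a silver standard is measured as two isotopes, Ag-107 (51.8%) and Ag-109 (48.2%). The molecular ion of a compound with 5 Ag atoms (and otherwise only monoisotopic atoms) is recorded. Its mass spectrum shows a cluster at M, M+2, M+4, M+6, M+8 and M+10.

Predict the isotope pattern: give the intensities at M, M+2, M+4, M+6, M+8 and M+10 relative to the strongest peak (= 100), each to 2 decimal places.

Expanding (0.518 + 0.482)^5:
P(M) = 0.518^5 = 0.037295
P(M+2) = 5 × 0.518^4 × 0.482^1 = 0.173515
P(M+4) = 10 × 0.518^3 × 0.482^2 = 0.322911
P(M+6) = 10 × 0.518^2 × 0.482^3 = 0.300470
P(M+8) = 5 × 0.518^1 × 0.482^4 = 0.139794
P(M+10) = 0.482^5 = 0.026016
The M+4 peak is largest (0.322911); scaling to 100 gives 11.55 : 53.73 : 100.00 : 93.05 : 43.29 : 8.06.

11.55 : 53.73 : 100.00 : 93.05 : 43.29 : 8.06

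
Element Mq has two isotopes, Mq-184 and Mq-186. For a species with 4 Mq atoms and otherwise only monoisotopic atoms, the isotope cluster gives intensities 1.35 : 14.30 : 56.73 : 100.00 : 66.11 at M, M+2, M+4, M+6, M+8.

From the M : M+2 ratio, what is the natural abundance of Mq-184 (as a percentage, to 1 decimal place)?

27.4%

Write p for the Mq-184 fraction. I(M+2)/I(M) = [C(4,1)·p^3·(1−p)] / p^4 = 4·(1−p)/p = 14.30/1.35 = 10.5926
(1−p)/p = 10.5926/4 = 2.6481  ⇒  p = 1/(1 + 2.6481) = 0.2741
Mq-184: 27.4%, Mq-186: 72.6%.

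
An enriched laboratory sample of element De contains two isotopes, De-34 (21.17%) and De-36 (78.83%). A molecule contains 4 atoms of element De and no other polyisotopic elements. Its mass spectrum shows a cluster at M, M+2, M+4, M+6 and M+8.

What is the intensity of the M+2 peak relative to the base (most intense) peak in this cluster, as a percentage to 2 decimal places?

7.21%

(0.2117 + 0.7883)^4 gives M 0.0020, M+2 0.0299, M+4 0.1671, M+6 0.4148, M+8 0.3862; the largest is M+6.
P(M+6) = C(4,3) × 0.2117^1 × 0.7883^3 = 4 × 0.2117 × 0.48986293 = 0.414816 (base)
P(M+2) = C(4,1) × 0.2117^3 × 0.7883^1 = 4 × 0.00948774 × 0.7883 = 0.029917
Relative intensity = 0.029917 / 0.414816 × 100 = 7.21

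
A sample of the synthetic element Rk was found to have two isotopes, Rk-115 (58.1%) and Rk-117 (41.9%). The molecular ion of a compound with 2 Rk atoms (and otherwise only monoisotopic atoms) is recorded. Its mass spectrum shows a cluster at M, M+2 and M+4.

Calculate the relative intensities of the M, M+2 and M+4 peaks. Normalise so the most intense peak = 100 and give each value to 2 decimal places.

69.33 : 100.00 : 36.06

Expanding (0.581 + 0.419)^2:
P(M) = 0.581^2 = 0.337561
P(M+2) = 2 × 0.581^1 × 0.419^1 = 0.486878
P(M+4) = 0.419^2 = 0.175561
The M+2 peak is largest (0.486878); scaling to 100 gives 69.33 : 100.00 : 36.06.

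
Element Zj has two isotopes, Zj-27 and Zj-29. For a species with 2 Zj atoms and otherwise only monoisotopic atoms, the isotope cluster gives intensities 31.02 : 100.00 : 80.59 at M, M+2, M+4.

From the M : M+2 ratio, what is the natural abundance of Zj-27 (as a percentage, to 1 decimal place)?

38.3%

If p is the fraction of Zj that is Zj-27, then I(M+2)/I(M) = [C(2,1)·p^1·(1−p)] / p^2 = 2·(1−p)/p = 100.00/31.02 = 3.2237
(1−p)/p = 3.2237/2 = 1.6119  ⇒  p = 1/(1 + 1.6119) = 0.3829
Zj-27: 38.3%, Zj-29: 61.7%.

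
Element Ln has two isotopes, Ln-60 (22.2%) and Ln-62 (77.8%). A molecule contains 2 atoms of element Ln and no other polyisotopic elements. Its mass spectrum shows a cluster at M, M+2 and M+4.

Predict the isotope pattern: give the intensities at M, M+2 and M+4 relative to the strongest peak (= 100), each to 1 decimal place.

8.1 : 57.1 : 100.0

The 2 Ln atoms are independent, so intensities follow the terms of (0.222 + 0.778)^2.
P(M) = 0.222^2 = 0.049284
P(M+2) = 2 × 0.222^1 × 0.778^1 = 0.345432
P(M+4) = 0.778^2 = 0.605284
The M+4 peak is largest (0.605284); scaling to 100 gives 8.1 : 57.1 : 100.0.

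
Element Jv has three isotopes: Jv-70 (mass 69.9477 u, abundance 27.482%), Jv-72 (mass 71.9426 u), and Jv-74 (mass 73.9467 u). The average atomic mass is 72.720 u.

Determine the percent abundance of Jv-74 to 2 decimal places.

Let x and y be the fractions of Jv-72 and Jv-74. Then x + y = 1 − 0.27482 = 0.72518 and 71.9426x + 73.9467y = 72.720 − 0.27482×69.9477 = 53.496973086.
Substituting: 71.9426x + 73.9467(0.72518 − x) = 53.496973086
(71.9426 − 73.9467)x = -0.12769482  ⇒  x = 0.06372, y = 0.66146
Jv-72: 6.37%, Jv-74: 66.15%.

66.15%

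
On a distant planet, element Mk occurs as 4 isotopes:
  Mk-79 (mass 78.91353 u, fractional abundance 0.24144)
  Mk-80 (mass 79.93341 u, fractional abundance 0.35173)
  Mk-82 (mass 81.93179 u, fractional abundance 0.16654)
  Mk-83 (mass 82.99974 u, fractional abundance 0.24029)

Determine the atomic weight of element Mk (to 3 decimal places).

Average mass = Σ (abundance × isotope mass) = 0.24144 × 78.91353 + 0.35173 × 79.93341 + 0.16654 × 81.93179 + 0.24029 × 82.99974
= 19.052883 + 28.114978 + 13.644920 + 19.944008 = 80.756789 u

80.757 u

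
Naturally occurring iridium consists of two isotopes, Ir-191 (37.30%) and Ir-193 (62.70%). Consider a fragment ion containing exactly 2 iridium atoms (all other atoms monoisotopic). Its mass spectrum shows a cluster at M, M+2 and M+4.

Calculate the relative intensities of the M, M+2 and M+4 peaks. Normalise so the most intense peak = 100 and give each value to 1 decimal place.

29.7 : 100.0 : 84.0

Each Ir atom is independently Ir-191 (p = 0.3730) or Ir-193 (q = 0.6270); the cluster is the binomial expansion (p + q)^2.
P(M) = 0.3730^2 = 0.139129
P(M+2) = 2 × 0.3730^1 × 0.6270^1 = 0.467742
P(M+4) = 0.6270^2 = 0.393129
The M+2 peak is largest (0.467742); scaling to 100 gives 29.7 : 100.0 : 84.0.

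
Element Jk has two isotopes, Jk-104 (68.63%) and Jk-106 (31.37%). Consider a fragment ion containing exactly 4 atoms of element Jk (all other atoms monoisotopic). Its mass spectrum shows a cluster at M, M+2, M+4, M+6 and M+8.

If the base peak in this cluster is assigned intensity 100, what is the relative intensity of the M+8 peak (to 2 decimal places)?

2.39

Term probabilities: M 0.2218, M+2 0.4056, M+4 0.2781, M+6 0.0847, M+8 0.0097. Base peak = M+2.
P(M+2) = C(4,1) × 0.6863^3 × 0.3137^1 = 4 × 0.32325258 × 0.3137 = 0.405617 (base)
P(M+8) = C(4,4) × 0.6863^0 × 0.3137^4 = 1 × 1.0000 × 0.00968407 = 0.009684
Relative intensity = 0.009684 / 0.405617 × 100 = 2.39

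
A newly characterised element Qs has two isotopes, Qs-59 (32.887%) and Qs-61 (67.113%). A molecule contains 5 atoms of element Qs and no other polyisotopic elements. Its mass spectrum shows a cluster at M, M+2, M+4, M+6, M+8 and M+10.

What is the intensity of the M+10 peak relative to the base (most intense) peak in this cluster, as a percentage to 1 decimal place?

Term probabilities: M 0.0038, M+2 0.0393, M+4 0.1602, M+6 0.3269, M+8 0.3336, M+10 0.1362. Base peak = M+8.
P(M+8) = C(5,4) × 0.32887^1 × 0.67113^4 = 5 × 0.32887 × 0.2028741 = 0.333596 (base)
P(M+10) = C(5,5) × 0.32887^0 × 0.67113^5 = 1 × 1.0000 × 0.1361549 = 0.136155
Relative intensity = 0.136155 / 0.333596 × 100 = 40.8

40.8%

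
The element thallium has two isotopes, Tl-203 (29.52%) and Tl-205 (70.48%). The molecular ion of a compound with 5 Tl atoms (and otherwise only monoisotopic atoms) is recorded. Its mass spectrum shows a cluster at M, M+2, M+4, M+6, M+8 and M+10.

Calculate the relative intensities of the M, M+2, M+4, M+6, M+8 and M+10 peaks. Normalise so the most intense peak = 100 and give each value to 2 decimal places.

0.62 : 7.35 : 35.09 : 83.77 : 100.00 : 47.75

Expanding (0.2952 + 0.7048)^5:
P(M) = 0.2952^5 = 0.002242
P(M+2) = 5 × 0.2952^4 × 0.7048^1 = 0.026761
P(M+4) = 10 × 0.2952^3 × 0.7048^2 = 0.127785
P(M+6) = 10 × 0.2952^2 × 0.7048^3 = 0.305092
P(M+8) = 5 × 0.2952^1 × 0.7048^4 = 0.364208
P(M+10) = 0.7048^5 = 0.173912
The M+8 peak is largest (0.364208); scaling to 100 gives 0.62 : 7.35 : 35.09 : 83.77 : 100.00 : 47.75.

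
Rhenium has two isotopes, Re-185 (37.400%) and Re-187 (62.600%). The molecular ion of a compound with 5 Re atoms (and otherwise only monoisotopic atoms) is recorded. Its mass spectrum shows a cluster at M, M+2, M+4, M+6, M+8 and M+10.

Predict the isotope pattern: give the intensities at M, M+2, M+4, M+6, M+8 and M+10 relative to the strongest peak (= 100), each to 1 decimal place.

Expanding (0.37400 + 0.62600)^5:
P(M) = 0.37400^5 = 0.007317
P(M+2) = 5 × 0.37400^4 × 0.62600^1 = 0.061239
P(M+4) = 10 × 0.37400^3 × 0.62600^2 = 0.205005
P(M+6) = 10 × 0.37400^2 × 0.62600^3 = 0.343136
P(M+8) = 5 × 0.37400^1 × 0.62600^4 = 0.287170
P(M+10) = 0.62600^5 = 0.096133
The M+6 peak is largest (0.343136); scaling to 100 gives 2.1 : 17.8 : 59.7 : 100.0 : 83.7 : 28.0.

2.1 : 17.8 : 59.7 : 100.0 : 83.7 : 28.0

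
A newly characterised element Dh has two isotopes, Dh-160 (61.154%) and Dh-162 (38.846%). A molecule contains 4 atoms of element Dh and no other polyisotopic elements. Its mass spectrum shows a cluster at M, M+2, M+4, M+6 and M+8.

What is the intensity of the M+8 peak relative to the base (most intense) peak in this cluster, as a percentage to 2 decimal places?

Binomial terms of (0.61154 + 0.38846)^4: M 0.1399, M+2 0.3554, M+4 0.3386, M+6 0.1434, M+8 0.0228 → M+2 is the base peak.
P(M+2) = C(4,1) × 0.61154^3 × 0.38846^1 = 4 × 0.22870445 × 0.38846 = 0.355370 (base)
P(M+8) = C(4,4) × 0.61154^0 × 0.38846^4 = 1 × 1.0000 × 0.02277116 = 0.022771
Relative intensity = 0.022771 / 0.355370 × 100 = 6.41

6.41%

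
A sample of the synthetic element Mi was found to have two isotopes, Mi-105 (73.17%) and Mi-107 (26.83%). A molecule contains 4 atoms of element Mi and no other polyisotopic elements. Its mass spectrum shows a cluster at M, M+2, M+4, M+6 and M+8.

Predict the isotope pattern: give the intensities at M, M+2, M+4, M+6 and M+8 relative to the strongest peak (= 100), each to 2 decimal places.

68.18 : 100.00 : 55.00 : 13.45 : 1.23

The 4 Mi atoms are independent, so intensities follow the terms of (0.7317 + 0.2683)^4.
P(M) = 0.7317^4 = 0.286637
P(M+2) = 4 × 0.7317^3 × 0.2683^1 = 0.420417
P(M+4) = 6 × 0.7317^2 × 0.2683^2 = 0.231238
P(M+6) = 4 × 0.7317^1 × 0.2683^3 = 0.056527
P(M+8) = 0.2683^4 = 0.005182
The M+2 peak is largest (0.420417); scaling to 100 gives 68.18 : 100.00 : 55.00 : 13.45 : 1.23.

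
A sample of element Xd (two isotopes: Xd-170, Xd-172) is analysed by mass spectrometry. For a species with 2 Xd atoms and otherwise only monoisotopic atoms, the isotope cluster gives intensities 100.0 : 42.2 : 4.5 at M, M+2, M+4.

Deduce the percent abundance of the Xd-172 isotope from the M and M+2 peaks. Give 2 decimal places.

17.42%

Write p for the Xd-170 fraction. I(M+2)/I(M) = [C(2,1)·p^1·(1−p)] / p^2 = 2·(1−p)/p = 42.2/100.0 = 0.4220
(1−p)/p = 0.4220/2 = 0.2110  ⇒  p = 1/(1 + 0.2110) = 0.8258
Xd-170: 82.58%, Xd-172: 17.42%.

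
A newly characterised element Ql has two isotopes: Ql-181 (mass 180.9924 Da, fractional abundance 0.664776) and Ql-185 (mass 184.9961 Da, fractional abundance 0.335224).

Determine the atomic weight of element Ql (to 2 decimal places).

The abundance-weighted mean is 0.664776 × 180.9924 + 0.335224 × 184.9961
= 120.31940 + 62.01513 = 182.33453 Da

182.33 Da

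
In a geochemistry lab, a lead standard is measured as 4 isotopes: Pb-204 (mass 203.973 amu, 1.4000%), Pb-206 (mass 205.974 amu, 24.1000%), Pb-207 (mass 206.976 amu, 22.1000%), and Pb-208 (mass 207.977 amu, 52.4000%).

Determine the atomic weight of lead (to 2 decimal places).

Ar = Σ fᵢ·mᵢ = 0.014000 × 203.973 + 0.241000 × 205.974 + 0.221000 × 206.976 + 0.524000 × 207.977
= 2.8556 + 49.6397 + 45.7417 + 108.9799 = 207.2169 amu

207.22 amu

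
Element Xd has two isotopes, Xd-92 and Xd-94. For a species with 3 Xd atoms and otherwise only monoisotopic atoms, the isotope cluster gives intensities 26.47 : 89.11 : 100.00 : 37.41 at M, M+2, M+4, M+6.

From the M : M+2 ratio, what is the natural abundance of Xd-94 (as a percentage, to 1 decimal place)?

52.9%

Let p = fractional abundance of Xd-92. I(M+2)/I(M) = [C(3,1)·p^2·(1−p)] / p^3 = 3·(1−p)/p = 89.11/26.47 = 3.3665
(1−p)/p = 3.3665/3 = 1.1222  ⇒  p = 1/(1 + 1.1222) = 0.4712
Xd-92: 47.1%, Xd-94: 52.9%.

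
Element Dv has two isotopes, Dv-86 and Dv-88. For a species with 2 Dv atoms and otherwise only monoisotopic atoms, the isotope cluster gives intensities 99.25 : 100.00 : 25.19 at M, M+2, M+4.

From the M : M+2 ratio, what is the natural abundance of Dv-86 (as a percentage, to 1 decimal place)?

Write p for the Dv-86 fraction. I(M+2)/I(M) = [C(2,1)·p^1·(1−p)] / p^2 = 2·(1−p)/p = 100.00/99.25 = 1.0076
(1−p)/p = 1.0076/2 = 0.5038  ⇒  p = 1/(1 + 0.5038) = 0.6650
Dv-86: 66.5%, Dv-88: 33.5%.

66.5%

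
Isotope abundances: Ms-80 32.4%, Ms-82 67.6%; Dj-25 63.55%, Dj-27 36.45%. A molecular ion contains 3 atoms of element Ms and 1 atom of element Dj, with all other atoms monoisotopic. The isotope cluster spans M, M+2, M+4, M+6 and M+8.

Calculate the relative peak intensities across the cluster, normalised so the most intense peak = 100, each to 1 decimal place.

6.0 : 41.0 : 100.0 : 99.5 : 31.3

Element Ms pattern (n=3): 0.03401222 : 0.21289133 : 0.44418067 : 0.30891578
Element Dj pattern (n=1): 0.6355 : 0.3645
Convolve the two distributions (both contribute in 2-u steps):
  M: 0.03401222×0.6355 = 0.021615
  M+2: 0.03401222×0.3645 + 0.21289133×0.6355 = 0.147690
  M+4: 0.21289133×0.3645 + 0.44418067×0.6355 = 0.359876
  M+6: 0.44418067×0.3645 + 0.30891578×0.6355 = 0.358220
  M+8: 0.30891578×0.3645 = 0.112600
Scale to base peak (0.359876) = 100: 6.0 : 41.0 : 100.0 : 99.5 : 31.3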